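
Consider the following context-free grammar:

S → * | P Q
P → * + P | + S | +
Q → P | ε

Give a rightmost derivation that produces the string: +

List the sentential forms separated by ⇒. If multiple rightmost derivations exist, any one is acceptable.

S ⇒ P Q ⇒ P ⇒ +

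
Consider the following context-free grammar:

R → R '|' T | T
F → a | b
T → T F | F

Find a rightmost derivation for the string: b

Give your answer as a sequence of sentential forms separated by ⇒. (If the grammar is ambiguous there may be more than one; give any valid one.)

R ⇒ T ⇒ F ⇒ b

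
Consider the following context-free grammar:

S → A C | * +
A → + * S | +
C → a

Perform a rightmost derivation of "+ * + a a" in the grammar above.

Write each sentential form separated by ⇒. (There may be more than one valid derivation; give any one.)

S ⇒ A C ⇒ A a ⇒ + * S a ⇒ + * A C a ⇒ + * A a a ⇒ + * + a a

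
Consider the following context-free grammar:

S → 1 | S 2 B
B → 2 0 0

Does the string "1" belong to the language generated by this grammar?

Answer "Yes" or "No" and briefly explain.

Yes - a valid derivation exists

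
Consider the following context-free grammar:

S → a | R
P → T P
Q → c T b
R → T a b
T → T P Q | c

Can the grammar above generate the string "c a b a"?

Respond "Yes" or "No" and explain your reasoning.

No - no valid derivation exists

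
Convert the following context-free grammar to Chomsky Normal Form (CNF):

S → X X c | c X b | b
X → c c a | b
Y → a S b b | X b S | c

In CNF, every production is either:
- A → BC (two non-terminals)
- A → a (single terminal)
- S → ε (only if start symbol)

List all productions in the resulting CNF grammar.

TC → c; TB → b; S → b; TA → a; X → b; Y → c; S → X X0; X0 → X TC; S → TC X1; X1 → X TB; X → TC X2; X2 → TC TA; Y → TA X3; X3 → S X4; X4 → TB TB; Y → X X5; X5 → TB S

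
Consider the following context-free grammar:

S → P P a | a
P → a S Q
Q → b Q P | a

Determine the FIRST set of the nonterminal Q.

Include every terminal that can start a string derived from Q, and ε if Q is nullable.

We compute FIRST(Q) using the standard algorithm.
FIRST(P) = {a}
FIRST(Q) = {a, b}
FIRST(S) = {a}
Therefore, FIRST(Q) = {a, b}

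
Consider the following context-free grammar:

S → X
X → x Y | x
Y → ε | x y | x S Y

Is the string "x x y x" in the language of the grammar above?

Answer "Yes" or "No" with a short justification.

No - no valid derivation exists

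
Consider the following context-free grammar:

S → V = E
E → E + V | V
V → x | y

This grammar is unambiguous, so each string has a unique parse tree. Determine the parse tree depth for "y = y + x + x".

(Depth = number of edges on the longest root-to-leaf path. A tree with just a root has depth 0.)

5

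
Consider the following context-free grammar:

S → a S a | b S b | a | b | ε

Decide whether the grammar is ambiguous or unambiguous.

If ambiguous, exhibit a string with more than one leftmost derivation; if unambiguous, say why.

Unambiguous - every string in the language has a unique leftmost derivation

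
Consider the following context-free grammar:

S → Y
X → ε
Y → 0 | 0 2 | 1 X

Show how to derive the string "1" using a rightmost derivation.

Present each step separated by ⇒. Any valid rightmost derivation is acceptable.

S ⇒ Y ⇒ 1 X ⇒ 1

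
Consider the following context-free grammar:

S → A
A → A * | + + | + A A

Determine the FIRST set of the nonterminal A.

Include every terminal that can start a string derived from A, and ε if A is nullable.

We compute FIRST(A) using the standard algorithm.
FIRST(A) = {+}
FIRST(S) = {+}
Therefore, FIRST(A) = {+}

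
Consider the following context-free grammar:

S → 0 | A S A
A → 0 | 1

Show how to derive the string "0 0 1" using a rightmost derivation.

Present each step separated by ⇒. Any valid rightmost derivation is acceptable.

S ⇒ A S A ⇒ A S 1 ⇒ A 0 1 ⇒ 0 0 1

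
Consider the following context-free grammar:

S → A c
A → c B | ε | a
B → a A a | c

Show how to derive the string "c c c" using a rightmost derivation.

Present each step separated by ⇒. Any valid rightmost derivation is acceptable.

S ⇒ A c ⇒ c B c ⇒ c c c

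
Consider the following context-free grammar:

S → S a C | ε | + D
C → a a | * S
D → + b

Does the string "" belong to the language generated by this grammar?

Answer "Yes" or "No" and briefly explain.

Yes - a valid derivation exists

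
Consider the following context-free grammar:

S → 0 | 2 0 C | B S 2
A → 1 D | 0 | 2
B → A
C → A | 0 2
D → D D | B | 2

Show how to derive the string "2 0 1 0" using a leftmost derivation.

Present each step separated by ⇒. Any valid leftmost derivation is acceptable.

S ⇒ 2 0 C ⇒ 2 0 A ⇒ 2 0 1 D ⇒ 2 0 1 B ⇒ 2 0 1 A ⇒ 2 0 1 0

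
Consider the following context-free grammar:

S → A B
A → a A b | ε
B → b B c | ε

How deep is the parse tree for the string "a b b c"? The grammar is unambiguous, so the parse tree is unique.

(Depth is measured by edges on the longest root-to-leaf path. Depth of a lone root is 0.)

3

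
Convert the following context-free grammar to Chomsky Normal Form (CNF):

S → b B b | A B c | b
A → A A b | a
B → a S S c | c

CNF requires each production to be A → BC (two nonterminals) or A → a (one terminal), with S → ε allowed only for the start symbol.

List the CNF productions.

TB → b; TC → c; S → b; A → a; TA → a; B → c; S → TB X0; X0 → B TB; S → A X1; X1 → B TC; A → A X2; X2 → A TB; B → TA X3; X3 → S X4; X4 → S TC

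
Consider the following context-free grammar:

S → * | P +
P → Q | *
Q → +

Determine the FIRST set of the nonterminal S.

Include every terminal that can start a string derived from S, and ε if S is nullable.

We compute FIRST(S) using the standard algorithm.
FIRST(P) = {*, +}
FIRST(Q) = {+}
FIRST(S) = {*, +}
Therefore, FIRST(S) = {*, +}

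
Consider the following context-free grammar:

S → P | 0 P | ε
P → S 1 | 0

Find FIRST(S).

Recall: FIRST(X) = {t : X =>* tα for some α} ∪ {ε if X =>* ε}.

We compute FIRST(S) using the standard algorithm.
FIRST(P) = {0, 1}
FIRST(S) = {0, 1, ε}
Therefore, FIRST(S) = {0, 1, ε}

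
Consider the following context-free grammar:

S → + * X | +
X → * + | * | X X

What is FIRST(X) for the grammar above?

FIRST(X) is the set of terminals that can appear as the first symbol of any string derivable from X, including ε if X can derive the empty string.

We compute FIRST(X) using the standard algorithm.
FIRST(S) = {+}
FIRST(X) = {*}
Therefore, FIRST(X) = {*}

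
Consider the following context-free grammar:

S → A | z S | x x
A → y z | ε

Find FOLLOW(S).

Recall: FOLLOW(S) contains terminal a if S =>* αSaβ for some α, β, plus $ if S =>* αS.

We compute FOLLOW(S) using the standard algorithm.
FOLLOW(S) starts with {$}.
FIRST(A) = {y, ε}
FIRST(S) = {x, y, z, ε}
FOLLOW(A) = {$}
FOLLOW(S) = {$}
Therefore, FOLLOW(S) = {$}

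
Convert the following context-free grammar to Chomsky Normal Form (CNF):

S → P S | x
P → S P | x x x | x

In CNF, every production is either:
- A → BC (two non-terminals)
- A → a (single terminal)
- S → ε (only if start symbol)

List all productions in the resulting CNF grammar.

S → x; TX → x; P → x; S → P S; P → S P; P → TX X0; X0 → TX TX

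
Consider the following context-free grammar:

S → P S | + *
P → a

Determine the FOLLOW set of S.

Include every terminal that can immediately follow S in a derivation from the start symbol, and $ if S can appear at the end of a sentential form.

We compute FOLLOW(S) using the standard algorithm.
FOLLOW(S) starts with {$}.
FIRST(P) = {a}
FIRST(S) = {+, a}
FOLLOW(P) = {+, a}
FOLLOW(S) = {$}
Therefore, FOLLOW(S) = {$}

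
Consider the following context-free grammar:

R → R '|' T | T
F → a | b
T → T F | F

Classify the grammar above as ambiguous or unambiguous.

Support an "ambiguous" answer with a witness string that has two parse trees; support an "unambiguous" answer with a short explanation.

Unambiguous - every string in the language has a unique parse tree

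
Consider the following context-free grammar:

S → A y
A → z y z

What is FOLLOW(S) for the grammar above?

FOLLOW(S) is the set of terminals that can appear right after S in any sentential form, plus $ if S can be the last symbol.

We compute FOLLOW(S) using the standard algorithm.
FOLLOW(S) starts with {$}.
FIRST(A) = {z}
FIRST(S) = {z}
FOLLOW(A) = {y}
FOLLOW(S) = {$}
Therefore, FOLLOW(S) = {$}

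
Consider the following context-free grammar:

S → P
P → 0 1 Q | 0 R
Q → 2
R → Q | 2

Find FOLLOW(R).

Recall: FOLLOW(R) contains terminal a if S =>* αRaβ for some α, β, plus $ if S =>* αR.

We compute FOLLOW(R) using the standard algorithm.
FOLLOW(S) starts with {$}.
FIRST(P) = {0}
FIRST(Q) = {2}
FIRST(R) = {2}
FIRST(S) = {0}
FOLLOW(P) = {$}
FOLLOW(Q) = {$}
FOLLOW(R) = {$}
FOLLOW(S) = {$}
Therefore, FOLLOW(R) = {$}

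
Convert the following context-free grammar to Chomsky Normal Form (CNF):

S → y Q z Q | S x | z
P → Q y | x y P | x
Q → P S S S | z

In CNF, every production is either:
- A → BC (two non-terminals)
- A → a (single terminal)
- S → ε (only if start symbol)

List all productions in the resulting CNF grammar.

TY → y; TZ → z; TX → x; S → z; P → x; Q → z; S → TY X0; X0 → Q X1; X1 → TZ Q; S → S TX; P → Q TY; P → TX X2; X2 → TY P; Q → P X3; X3 → S X4; X4 → S S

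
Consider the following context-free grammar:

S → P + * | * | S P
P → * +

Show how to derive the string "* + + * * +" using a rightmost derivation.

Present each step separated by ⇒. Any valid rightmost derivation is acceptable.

S ⇒ S P ⇒ S * + ⇒ P + * * + ⇒ * + + * * +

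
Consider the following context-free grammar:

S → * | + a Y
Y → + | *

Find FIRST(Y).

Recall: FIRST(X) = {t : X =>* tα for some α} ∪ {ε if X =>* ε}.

We compute FIRST(Y) using the standard algorithm.
FIRST(S) = {*, +}
FIRST(Y) = {*, +}
Therefore, FIRST(Y) = {*, +}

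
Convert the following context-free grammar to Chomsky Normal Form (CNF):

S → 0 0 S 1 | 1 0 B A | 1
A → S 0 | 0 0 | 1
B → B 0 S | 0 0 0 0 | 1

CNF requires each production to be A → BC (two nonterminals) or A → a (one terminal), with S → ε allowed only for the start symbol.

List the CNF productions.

T0 → 0; T1 → 1; S → 1; A → 1; B → 1; S → T0 X0; X0 → T0 X1; X1 → S T1; S → T1 X2; X2 → T0 X3; X3 → B A; A → S T0; A → T0 T0; B → B X4; X4 → T0 S; B → T0 X5; X5 → T0 X6; X6 → T0 T0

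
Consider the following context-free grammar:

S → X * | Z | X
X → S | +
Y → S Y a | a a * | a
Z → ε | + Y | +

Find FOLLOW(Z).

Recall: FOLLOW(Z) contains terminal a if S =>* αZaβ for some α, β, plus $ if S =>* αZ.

We compute FOLLOW(Z) using the standard algorithm.
FOLLOW(S) starts with {$}.
FIRST(S) = {*, +, ε}
FIRST(X) = {*, +, ε}
FIRST(Y) = {*, +, a}
FIRST(Z) = {+, ε}
FOLLOW(S) = {$, *, +, a}
FOLLOW(X) = {$, *, +, a}
FOLLOW(Y) = {$, *, +, a}
FOLLOW(Z) = {$, *, +, a}
Therefore, FOLLOW(Z) = {$, *, +, a}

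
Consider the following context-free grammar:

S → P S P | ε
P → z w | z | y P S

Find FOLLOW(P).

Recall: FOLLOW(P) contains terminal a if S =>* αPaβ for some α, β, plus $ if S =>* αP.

We compute FOLLOW(P) using the standard algorithm.
FOLLOW(S) starts with {$}.
FIRST(P) = {y, z}
FIRST(S) = {y, z, ε}
FOLLOW(P) = {$, y, z}
FOLLOW(S) = {$, y, z}
Therefore, FOLLOW(P) = {$, y, z}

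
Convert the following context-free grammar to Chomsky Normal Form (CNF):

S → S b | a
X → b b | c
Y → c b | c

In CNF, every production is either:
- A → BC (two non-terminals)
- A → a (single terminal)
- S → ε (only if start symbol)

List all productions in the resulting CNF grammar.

TB → b; S → a; X → c; TC → c; Y → c; S → S TB; X → TB TB; Y → TC TB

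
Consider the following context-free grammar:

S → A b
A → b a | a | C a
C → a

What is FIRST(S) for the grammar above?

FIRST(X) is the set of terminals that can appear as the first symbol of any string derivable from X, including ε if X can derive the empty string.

We compute FIRST(S) using the standard algorithm.
FIRST(A) = {a, b}
FIRST(C) = {a}
FIRST(S) = {a, b}
Therefore, FIRST(S) = {a, b}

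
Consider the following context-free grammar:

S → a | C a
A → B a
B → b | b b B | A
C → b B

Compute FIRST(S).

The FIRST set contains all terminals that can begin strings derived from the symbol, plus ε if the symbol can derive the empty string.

We compute FIRST(S) using the standard algorithm.
FIRST(A) = {b}
FIRST(B) = {b}
FIRST(C) = {b}
FIRST(S) = {a, b}
Therefore, FIRST(S) = {a, b}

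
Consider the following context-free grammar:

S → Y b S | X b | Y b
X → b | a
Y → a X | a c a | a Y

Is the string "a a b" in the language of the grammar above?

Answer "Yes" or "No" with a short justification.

Yes - a valid derivation exists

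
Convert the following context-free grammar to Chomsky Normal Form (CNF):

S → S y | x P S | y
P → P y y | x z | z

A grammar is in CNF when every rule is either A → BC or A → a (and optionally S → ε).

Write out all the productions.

TY → y; TX → x; S → y; TZ → z; P → z; S → S TY; S → TX X0; X0 → P S; P → P X1; X1 → TY TY; P → TX TZ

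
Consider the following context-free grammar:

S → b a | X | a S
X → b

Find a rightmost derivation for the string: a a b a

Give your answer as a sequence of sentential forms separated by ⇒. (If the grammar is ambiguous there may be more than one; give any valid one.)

S ⇒ a S ⇒ a a S ⇒ a a b a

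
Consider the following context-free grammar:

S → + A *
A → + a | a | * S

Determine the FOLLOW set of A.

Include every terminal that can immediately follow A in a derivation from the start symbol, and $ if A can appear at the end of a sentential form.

We compute FOLLOW(A) using the standard algorithm.
FOLLOW(S) starts with {$}.
FIRST(A) = {*, +, a}
FIRST(S) = {+}
FOLLOW(A) = {*}
FOLLOW(S) = {$, *}
Therefore, FOLLOW(A) = {*}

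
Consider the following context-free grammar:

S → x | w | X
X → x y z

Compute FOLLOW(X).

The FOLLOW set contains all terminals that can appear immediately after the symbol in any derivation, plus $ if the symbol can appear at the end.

We compute FOLLOW(X) using the standard algorithm.
FOLLOW(S) starts with {$}.
FIRST(S) = {w, x}
FIRST(X) = {x}
FOLLOW(S) = {$}
FOLLOW(X) = {$}
Therefore, FOLLOW(X) = {$}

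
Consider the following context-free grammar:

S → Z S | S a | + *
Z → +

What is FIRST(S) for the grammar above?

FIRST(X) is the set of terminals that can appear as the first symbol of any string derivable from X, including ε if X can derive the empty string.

We compute FIRST(S) using the standard algorithm.
FIRST(S) = {+}
FIRST(Z) = {+}
Therefore, FIRST(S) = {+}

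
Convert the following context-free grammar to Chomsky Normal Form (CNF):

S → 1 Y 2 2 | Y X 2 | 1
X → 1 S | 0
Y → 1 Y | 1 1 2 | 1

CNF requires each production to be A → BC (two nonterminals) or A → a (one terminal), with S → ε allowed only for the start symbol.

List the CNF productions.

T1 → 1; T2 → 2; S → 1; X → 0; Y → 1; S → T1 X0; X0 → Y X1; X1 → T2 T2; S → Y X2; X2 → X T2; X → T1 S; Y → T1 Y; Y → T1 X3; X3 → T1 T2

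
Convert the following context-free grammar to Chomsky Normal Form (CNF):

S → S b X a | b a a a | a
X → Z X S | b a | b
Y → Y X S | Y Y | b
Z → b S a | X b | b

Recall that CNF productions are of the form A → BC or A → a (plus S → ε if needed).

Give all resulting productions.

TB → b; TA → a; S → a; X → b; Y → b; Z → b; S → S X0; X0 → TB X1; X1 → X TA; S → TB X2; X2 → TA X3; X3 → TA TA; X → Z X4; X4 → X S; X → TB TA; Y → Y X5; X5 → X S; Y → Y Y; Z → TB X6; X6 → S TA; Z → X TB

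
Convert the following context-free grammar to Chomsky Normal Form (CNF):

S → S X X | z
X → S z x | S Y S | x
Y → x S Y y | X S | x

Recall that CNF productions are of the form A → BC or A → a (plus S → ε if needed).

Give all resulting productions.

S → z; TZ → z; TX → x; X → x; TY → y; Y → x; S → S X0; X0 → X X; X → S X1; X1 → TZ TX; X → S X2; X2 → Y S; Y → TX X3; X3 → S X4; X4 → Y TY; Y → X S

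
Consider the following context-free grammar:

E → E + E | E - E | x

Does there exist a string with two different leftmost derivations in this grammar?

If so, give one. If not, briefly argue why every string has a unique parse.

Yes - the string 'x - x + x' has two distinct leftmost derivations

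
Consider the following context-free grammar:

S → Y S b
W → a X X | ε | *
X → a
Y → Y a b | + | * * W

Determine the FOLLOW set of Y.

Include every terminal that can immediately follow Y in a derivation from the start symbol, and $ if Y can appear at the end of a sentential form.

We compute FOLLOW(Y) using the standard algorithm.
FOLLOW(S) starts with {$}.
FIRST(S) = {*, +}
FIRST(W) = {*, a, ε}
FIRST(X) = {a}
FIRST(Y) = {*, +}
FOLLOW(S) = {$, b}
FOLLOW(W) = {*, +, a}
FOLLOW(X) = {*, +, a}
FOLLOW(Y) = {*, +, a}
Therefore, FOLLOW(Y) = {*, +, a}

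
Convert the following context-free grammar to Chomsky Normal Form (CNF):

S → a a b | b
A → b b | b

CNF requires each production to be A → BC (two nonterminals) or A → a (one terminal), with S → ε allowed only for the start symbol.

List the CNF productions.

TA → a; TB → b; S → b; A → b; S → TA X0; X0 → TA TB; A → TB TB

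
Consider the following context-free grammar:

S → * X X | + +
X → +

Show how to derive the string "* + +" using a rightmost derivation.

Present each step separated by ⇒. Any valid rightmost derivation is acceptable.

S ⇒ * X X ⇒ * X + ⇒ * + +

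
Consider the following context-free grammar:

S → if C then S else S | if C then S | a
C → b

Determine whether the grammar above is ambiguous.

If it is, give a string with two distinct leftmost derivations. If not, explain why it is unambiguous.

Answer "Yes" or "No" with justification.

Yes - the string 'if b then if b then if b then a else a' has two distinct leftmost derivations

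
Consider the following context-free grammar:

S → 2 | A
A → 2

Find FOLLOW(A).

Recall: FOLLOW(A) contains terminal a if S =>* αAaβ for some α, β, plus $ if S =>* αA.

We compute FOLLOW(A) using the standard algorithm.
FOLLOW(S) starts with {$}.
FIRST(A) = {2}
FIRST(S) = {2}
FOLLOW(A) = {$}
FOLLOW(S) = {$}
Therefore, FOLLOW(A) = {$}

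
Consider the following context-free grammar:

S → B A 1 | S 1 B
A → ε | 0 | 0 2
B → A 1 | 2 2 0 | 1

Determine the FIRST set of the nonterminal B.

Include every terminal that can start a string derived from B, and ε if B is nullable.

We compute FIRST(B) using the standard algorithm.
FIRST(A) = {0, ε}
FIRST(B) = {0, 1, 2}
FIRST(S) = {0, 1, 2}
Therefore, FIRST(B) = {0, 1, 2}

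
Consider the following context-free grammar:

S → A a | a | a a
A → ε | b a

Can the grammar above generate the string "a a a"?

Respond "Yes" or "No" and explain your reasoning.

No - no valid derivation exists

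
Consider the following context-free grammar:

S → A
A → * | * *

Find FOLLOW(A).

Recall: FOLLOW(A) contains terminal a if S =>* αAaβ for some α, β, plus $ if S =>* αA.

We compute FOLLOW(A) using the standard algorithm.
FOLLOW(S) starts with {$}.
FIRST(A) = {*}
FIRST(S) = {*}
FOLLOW(A) = {$}
FOLLOW(S) = {$}
Therefore, FOLLOW(A) = {$}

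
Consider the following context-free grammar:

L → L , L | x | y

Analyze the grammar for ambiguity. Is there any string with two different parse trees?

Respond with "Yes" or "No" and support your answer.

Yes - the string 'y , y , x , x , y' has two distinct parse trees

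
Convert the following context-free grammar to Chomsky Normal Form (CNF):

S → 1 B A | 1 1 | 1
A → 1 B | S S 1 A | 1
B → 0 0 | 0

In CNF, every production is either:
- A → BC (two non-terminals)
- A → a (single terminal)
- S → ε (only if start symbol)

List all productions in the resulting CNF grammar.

T1 → 1; S → 1; A → 1; T0 → 0; B → 0; S → T1 X0; X0 → B A; S → T1 T1; A → T1 B; A → S X1; X1 → S X2; X2 → T1 A; B → T0 T0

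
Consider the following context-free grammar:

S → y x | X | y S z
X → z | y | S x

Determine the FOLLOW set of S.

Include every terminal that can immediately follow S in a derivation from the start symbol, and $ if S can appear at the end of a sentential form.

We compute FOLLOW(S) using the standard algorithm.
FOLLOW(S) starts with {$}.
FIRST(S) = {y, z}
FIRST(X) = {y, z}
FOLLOW(S) = {$, x, z}
FOLLOW(X) = {$, x, z}
Therefore, FOLLOW(S) = {$, x, z}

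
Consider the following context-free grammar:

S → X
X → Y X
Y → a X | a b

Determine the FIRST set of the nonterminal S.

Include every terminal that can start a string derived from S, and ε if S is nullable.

We compute FIRST(S) using the standard algorithm.
FIRST(S) = {a}
FIRST(X) = {a}
FIRST(Y) = {a}
Therefore, FIRST(S) = {a}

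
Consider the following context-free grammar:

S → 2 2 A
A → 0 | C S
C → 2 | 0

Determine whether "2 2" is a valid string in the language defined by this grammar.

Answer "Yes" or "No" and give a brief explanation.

No - no valid derivation exists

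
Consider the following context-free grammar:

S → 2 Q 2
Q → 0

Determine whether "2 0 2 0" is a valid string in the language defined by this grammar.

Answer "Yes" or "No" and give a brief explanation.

No - no valid derivation exists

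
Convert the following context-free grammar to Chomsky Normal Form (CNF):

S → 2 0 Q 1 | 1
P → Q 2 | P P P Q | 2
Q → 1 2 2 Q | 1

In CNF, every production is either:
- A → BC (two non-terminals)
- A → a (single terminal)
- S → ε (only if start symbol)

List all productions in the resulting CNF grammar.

T2 → 2; T0 → 0; T1 → 1; S → 1; P → 2; Q → 1; S → T2 X0; X0 → T0 X1; X1 → Q T1; P → Q T2; P → P X2; X2 → P X3; X3 → P Q; Q → T1 X4; X4 → T2 X5; X5 → T2 Q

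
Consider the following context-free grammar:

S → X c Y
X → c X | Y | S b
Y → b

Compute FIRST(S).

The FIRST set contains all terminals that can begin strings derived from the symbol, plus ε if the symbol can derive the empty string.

We compute FIRST(S) using the standard algorithm.
FIRST(S) = {b, c}
FIRST(X) = {b, c}
FIRST(Y) = {b}
Therefore, FIRST(S) = {b, c}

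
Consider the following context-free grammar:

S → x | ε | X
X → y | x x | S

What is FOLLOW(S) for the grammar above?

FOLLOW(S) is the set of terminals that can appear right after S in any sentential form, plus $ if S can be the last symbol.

We compute FOLLOW(S) using the standard algorithm.
FOLLOW(S) starts with {$}.
FIRST(S) = {x, y, ε}
FIRST(X) = {x, y, ε}
FOLLOW(S) = {$}
FOLLOW(X) = {$}
Therefore, FOLLOW(S) = {$}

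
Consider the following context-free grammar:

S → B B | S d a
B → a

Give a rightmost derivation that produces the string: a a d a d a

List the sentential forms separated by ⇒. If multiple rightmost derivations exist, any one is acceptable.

S ⇒ S d a ⇒ S d a d a ⇒ B B d a d a ⇒ B a d a d a ⇒ a a d a d a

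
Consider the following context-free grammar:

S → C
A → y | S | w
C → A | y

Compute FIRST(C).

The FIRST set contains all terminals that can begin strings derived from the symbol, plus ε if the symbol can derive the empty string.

We compute FIRST(C) using the standard algorithm.
FIRST(A) = {w, y}
FIRST(C) = {w, y}
FIRST(S) = {w, y}
Therefore, FIRST(C) = {w, y}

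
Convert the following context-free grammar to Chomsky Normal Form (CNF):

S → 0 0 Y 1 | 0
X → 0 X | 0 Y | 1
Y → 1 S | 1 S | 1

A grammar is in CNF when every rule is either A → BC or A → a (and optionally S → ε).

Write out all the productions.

T0 → 0; T1 → 1; S → 0; X → 1; Y → 1; S → T0 X0; X0 → T0 X1; X1 → Y T1; X → T0 X; X → T0 Y; Y → T1 S; Y → T1 S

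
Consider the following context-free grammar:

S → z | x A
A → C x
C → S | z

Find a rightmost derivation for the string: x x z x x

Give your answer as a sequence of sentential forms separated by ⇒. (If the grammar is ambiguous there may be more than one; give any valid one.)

S ⇒ x A ⇒ x C x ⇒ x S x ⇒ x x A x ⇒ x x C x x ⇒ x x z x x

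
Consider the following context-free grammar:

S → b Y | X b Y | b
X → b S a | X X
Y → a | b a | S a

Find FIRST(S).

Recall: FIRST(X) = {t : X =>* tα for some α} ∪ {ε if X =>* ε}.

We compute FIRST(S) using the standard algorithm.
FIRST(S) = {b}
FIRST(X) = {b}
FIRST(Y) = {a, b}
Therefore, FIRST(S) = {b}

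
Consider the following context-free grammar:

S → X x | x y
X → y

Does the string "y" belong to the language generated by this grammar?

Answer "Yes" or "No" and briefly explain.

No - no valid derivation exists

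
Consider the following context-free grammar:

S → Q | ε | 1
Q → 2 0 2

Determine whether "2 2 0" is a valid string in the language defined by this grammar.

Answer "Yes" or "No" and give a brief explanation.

No - no valid derivation exists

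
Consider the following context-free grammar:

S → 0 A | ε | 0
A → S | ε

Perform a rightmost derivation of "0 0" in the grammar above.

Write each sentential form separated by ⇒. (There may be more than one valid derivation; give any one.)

S ⇒ 0 A ⇒ 0 S ⇒ 0 0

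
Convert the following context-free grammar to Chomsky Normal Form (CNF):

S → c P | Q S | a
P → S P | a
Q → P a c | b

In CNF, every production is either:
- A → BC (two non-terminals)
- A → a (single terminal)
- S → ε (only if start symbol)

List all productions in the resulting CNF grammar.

TC → c; S → a; P → a; TA → a; Q → b; S → TC P; S → Q S; P → S P; Q → P X0; X0 → TA TC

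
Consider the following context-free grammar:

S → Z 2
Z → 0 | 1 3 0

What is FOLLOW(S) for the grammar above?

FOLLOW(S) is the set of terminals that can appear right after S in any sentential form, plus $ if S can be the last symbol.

We compute FOLLOW(S) using the standard algorithm.
FOLLOW(S) starts with {$}.
FIRST(S) = {0, 1}
FIRST(Z) = {0, 1}
FOLLOW(S) = {$}
FOLLOW(Z) = {2}
Therefore, FOLLOW(S) = {$}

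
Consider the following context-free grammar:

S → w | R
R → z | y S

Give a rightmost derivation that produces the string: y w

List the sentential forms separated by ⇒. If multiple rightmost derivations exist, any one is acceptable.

S ⇒ R ⇒ y S ⇒ y w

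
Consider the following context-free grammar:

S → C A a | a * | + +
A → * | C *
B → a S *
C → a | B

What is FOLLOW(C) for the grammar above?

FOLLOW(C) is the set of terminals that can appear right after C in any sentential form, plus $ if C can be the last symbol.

We compute FOLLOW(C) using the standard algorithm.
FOLLOW(S) starts with {$}.
FIRST(A) = {*, a}
FIRST(B) = {a}
FIRST(C) = {a}
FIRST(S) = {+, a}
FOLLOW(A) = {a}
FOLLOW(B) = {*, a}
FOLLOW(C) = {*, a}
FOLLOW(S) = {$, *}
Therefore, FOLLOW(C) = {*, a}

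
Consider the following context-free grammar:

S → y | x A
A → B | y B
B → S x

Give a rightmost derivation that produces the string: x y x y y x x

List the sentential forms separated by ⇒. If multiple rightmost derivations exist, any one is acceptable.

S ⇒ x A ⇒ x y B ⇒ x y S x ⇒ x y x A x ⇒ x y x y B x ⇒ x y x y S x x ⇒ x y x y y x x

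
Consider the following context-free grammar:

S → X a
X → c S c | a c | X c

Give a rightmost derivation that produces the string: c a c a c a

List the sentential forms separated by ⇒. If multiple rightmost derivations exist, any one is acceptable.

S ⇒ X a ⇒ c S c a ⇒ c X a c a ⇒ c a c a c a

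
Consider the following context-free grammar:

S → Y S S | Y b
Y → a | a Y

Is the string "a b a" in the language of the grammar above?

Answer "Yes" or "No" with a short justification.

No - no valid derivation exists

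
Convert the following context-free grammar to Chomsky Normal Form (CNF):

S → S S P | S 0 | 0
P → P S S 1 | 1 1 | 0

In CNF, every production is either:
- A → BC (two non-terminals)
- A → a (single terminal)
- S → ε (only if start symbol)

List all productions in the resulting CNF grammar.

T0 → 0; S → 0; T1 → 1; P → 0; S → S X0; X0 → S P; S → S T0; P → P X1; X1 → S X2; X2 → S T1; P → T1 T1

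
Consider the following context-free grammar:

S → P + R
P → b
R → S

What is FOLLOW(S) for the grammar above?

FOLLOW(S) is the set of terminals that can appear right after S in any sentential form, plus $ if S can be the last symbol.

We compute FOLLOW(S) using the standard algorithm.
FOLLOW(S) starts with {$}.
FIRST(P) = {b}
FIRST(R) = {b}
FIRST(S) = {b}
FOLLOW(P) = {+}
FOLLOW(R) = {$}
FOLLOW(S) = {$}
Therefore, FOLLOW(S) = {$}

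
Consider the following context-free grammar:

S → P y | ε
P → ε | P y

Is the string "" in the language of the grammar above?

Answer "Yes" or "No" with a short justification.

Yes - a valid derivation exists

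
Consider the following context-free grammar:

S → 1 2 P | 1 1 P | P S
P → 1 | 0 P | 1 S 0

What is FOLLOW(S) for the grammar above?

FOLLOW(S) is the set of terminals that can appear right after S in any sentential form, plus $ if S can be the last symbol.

We compute FOLLOW(S) using the standard algorithm.
FOLLOW(S) starts with {$}.
FIRST(P) = {0, 1}
FIRST(S) = {0, 1}
FOLLOW(P) = {$, 0, 1}
FOLLOW(S) = {$, 0}
Therefore, FOLLOW(S) = {$, 0}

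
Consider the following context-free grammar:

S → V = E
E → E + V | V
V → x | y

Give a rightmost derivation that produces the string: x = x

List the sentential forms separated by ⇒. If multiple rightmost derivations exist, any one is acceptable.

S ⇒ V = E ⇒ V = V ⇒ V = x ⇒ x = x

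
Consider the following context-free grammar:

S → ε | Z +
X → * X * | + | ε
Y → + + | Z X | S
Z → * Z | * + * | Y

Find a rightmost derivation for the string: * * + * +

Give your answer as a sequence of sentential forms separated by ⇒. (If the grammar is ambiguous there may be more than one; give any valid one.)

S ⇒ Z + ⇒ * Z + ⇒ * * + * +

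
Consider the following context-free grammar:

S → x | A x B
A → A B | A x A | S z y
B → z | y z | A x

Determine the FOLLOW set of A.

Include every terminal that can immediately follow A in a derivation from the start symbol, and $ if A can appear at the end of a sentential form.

We compute FOLLOW(A) using the standard algorithm.
FOLLOW(S) starts with {$}.
FIRST(A) = {x}
FIRST(B) = {x, y, z}
FIRST(S) = {x}
FOLLOW(A) = {x, y, z}
FOLLOW(B) = {$, x, y, z}
FOLLOW(S) = {$, z}
Therefore, FOLLOW(A) = {x, y, z}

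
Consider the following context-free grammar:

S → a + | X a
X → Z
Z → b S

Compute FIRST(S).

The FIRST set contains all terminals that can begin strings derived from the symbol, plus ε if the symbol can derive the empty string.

We compute FIRST(S) using the standard algorithm.
FIRST(S) = {a, b}
FIRST(X) = {b}
FIRST(Z) = {b}
Therefore, FIRST(S) = {a, b}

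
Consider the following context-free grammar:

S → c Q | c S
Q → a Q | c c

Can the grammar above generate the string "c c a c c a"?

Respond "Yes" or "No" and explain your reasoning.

No - no valid derivation exists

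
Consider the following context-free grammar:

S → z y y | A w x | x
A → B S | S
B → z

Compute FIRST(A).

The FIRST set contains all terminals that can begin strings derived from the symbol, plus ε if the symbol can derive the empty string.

We compute FIRST(A) using the standard algorithm.
FIRST(A) = {x, z}
FIRST(B) = {z}
FIRST(S) = {x, z}
Therefore, FIRST(A) = {x, z}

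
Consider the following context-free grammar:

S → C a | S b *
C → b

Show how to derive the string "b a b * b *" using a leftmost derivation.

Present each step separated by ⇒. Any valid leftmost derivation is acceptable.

S ⇒ S b * ⇒ S b * b * ⇒ C a b * b * ⇒ b a b * b *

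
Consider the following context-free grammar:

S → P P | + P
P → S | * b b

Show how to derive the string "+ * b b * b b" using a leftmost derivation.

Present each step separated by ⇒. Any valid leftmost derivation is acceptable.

S ⇒ + P ⇒ + S ⇒ + P P ⇒ + * b b P ⇒ + * b b * b b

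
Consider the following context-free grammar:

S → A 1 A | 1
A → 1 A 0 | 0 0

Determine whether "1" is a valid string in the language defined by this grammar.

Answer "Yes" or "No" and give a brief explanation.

Yes - a valid derivation exists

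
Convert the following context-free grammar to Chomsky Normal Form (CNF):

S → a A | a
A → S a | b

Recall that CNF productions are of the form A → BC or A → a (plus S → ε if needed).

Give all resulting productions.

TA → a; S → a; A → b; S → TA A; A → S TA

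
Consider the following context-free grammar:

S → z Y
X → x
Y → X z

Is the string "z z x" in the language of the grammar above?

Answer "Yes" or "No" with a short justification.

No - no valid derivation exists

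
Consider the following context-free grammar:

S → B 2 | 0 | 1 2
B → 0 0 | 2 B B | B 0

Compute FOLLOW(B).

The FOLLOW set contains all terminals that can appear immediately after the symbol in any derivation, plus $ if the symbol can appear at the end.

We compute FOLLOW(B) using the standard algorithm.
FOLLOW(S) starts with {$}.
FIRST(B) = {0, 2}
FIRST(S) = {0, 1, 2}
FOLLOW(B) = {0, 2}
FOLLOW(S) = {$}
Therefore, FOLLOW(B) = {0, 2}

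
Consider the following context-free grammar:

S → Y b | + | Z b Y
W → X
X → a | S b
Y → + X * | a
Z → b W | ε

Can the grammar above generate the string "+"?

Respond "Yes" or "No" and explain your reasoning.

Yes - a valid derivation exists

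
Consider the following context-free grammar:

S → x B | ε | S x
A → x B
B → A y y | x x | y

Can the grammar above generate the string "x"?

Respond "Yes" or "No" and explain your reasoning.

Yes - a valid derivation exists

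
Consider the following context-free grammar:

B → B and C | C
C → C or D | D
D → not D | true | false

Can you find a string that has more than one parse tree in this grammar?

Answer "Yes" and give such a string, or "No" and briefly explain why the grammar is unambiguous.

No - the grammar is unambiguous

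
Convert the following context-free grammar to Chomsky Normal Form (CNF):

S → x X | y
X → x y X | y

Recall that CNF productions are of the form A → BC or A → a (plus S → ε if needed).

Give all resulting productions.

TX → x; S → y; TY → y; X → y; S → TX X; X → TX X0; X0 → TY X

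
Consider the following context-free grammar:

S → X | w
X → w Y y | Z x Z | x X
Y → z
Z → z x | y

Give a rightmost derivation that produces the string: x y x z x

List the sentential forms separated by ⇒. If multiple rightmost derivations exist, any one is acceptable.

S ⇒ X ⇒ x X ⇒ x Z x Z ⇒ x Z x z x ⇒ x y x z x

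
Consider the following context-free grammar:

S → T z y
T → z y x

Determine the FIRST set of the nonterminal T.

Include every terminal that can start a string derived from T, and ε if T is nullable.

We compute FIRST(T) using the standard algorithm.
FIRST(S) = {z}
FIRST(T) = {z}
Therefore, FIRST(T) = {z}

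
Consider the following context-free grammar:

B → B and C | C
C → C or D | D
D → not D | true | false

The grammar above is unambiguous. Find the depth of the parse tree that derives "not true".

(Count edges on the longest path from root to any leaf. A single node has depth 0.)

4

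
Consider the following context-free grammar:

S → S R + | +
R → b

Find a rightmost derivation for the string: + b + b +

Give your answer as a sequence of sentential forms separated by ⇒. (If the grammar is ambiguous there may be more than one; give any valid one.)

S ⇒ S R + ⇒ S b + ⇒ S R + b + ⇒ S b + b + ⇒ + b + b +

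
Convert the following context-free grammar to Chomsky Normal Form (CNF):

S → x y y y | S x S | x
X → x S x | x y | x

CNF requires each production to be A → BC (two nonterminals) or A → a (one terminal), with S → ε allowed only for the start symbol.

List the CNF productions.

TX → x; TY → y; S → x; X → x; S → TX X0; X0 → TY X1; X1 → TY TY; S → S X2; X2 → TX S; X → TX X3; X3 → S TX; X → TX TY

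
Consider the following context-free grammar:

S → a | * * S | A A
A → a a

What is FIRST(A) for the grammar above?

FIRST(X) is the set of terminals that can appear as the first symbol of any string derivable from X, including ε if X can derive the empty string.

We compute FIRST(A) using the standard algorithm.
FIRST(A) = {a}
FIRST(S) = {*, a}
Therefore, FIRST(A) = {a}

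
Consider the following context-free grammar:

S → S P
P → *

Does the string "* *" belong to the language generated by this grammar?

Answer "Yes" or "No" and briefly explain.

No - no valid derivation exists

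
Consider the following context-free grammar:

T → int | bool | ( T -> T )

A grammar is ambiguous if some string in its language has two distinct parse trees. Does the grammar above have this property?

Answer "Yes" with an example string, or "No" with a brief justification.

No - the grammar is unambiguous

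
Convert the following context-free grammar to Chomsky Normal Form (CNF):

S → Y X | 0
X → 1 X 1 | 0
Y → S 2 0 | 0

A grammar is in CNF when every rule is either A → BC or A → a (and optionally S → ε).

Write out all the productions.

S → 0; T1 → 1; X → 0; T2 → 2; T0 → 0; Y → 0; S → Y X; X → T1 X0; X0 → X T1; Y → S X1; X1 → T2 T0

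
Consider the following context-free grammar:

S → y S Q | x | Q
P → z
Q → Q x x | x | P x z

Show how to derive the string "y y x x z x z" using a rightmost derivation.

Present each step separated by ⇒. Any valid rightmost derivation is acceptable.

S ⇒ y S Q ⇒ y S P x z ⇒ y S z x z ⇒ y y S Q z x z ⇒ y y S x z x z ⇒ y y x x z x z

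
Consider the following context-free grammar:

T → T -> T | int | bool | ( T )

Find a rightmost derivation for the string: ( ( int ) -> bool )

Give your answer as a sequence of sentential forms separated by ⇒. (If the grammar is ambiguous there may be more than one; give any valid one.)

T ⇒ ( T ) ⇒ ( T -> T ) ⇒ ( T -> bool ) ⇒ ( ( T ) -> bool ) ⇒ ( ( int ) -> bool )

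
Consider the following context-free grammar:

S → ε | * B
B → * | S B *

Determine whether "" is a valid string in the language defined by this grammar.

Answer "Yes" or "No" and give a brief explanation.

Yes - a valid derivation exists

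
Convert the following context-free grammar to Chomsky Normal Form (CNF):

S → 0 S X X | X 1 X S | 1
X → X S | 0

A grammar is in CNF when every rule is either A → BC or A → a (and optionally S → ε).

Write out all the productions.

T0 → 0; T1 → 1; S → 1; X → 0; S → T0 X0; X0 → S X1; X1 → X X; S → X X2; X2 → T1 X3; X3 → X S; X → X S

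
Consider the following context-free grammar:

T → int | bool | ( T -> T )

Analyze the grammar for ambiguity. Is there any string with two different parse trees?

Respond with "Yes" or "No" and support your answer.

No - the grammar is unambiguous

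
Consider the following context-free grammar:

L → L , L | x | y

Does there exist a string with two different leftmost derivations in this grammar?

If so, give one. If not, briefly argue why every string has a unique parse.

Yes - the string 'x , x , y' has two distinct leftmost derivations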